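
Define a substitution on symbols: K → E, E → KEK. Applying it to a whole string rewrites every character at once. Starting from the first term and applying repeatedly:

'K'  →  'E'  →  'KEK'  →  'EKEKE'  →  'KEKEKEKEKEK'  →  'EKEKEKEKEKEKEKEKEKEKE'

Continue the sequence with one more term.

φ(EKEKEKEKEKEKEKEKEKEKE) expands symbol-by-symbol to KEK E KEK E KEK E KEK E KEK E KEK E KEK E KEK E KEK E KEK E KEK; joining the 21 pieces gives the next term.

KEKEKEKEKEKEKEKEKEKEKEKEKEKEKEKEKEKEKEKEKEK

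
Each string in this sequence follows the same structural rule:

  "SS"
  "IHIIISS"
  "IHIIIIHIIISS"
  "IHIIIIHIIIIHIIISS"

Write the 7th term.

The strings grow by a fixed prefix IHIII each time.
From IHIIIIHIIIIHIIISS, 3 further steps: IHIIIIHIIIIHIIISS → IHIIIIHIIIIHIIIIHIIISS → IHIIIIHIIIIHIIIIHIIIIHIIISS → (answer).

IHIIIIHIIIIHIIIIHIIIIHIIIIHIIISS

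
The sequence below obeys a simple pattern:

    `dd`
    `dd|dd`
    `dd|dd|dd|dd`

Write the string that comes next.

Each string is two copies of the previous one joined by '|'.
Doubling dd|dd|dd|dd with '|' between the halves:

dd|dd|dd|dd|dd|dd|dd|dd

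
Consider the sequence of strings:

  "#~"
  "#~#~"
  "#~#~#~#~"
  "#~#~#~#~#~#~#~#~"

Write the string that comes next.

s(k+1) = s(k)·s(k) — each term doubles the last.
Doubling #~#~#~#~#~#~#~#~:

#~#~#~#~#~#~#~#~#~#~#~#~#~#~#~#~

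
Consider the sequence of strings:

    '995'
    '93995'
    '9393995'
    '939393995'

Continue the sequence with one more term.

Every step adds 93 at the front: s(k+1) = 93·s(k).
So the next term is 93·939393995.

93939393995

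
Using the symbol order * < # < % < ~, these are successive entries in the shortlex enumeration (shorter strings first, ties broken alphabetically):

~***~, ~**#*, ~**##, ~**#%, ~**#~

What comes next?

Treat ~**#~ as a base-4 numeral over the given alphabet and add one, carrying through any trailing ~'s.

~**%*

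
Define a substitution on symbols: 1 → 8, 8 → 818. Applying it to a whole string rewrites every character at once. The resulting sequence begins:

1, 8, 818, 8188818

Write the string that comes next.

81888188188188818

Rewriting each symbol of 8188818: 8→818, 1→8, 8→818, 8→818, 8→818, 1→8, 8→818, which concatenates to 818 8 818 818 818 8 818.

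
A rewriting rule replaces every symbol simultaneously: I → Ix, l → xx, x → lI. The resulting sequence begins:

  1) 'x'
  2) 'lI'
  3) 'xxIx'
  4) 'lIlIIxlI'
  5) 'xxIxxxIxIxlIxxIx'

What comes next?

lIlIIxlIlIlIIxlIIxlIxxIxlIlIIxlI

φ(xxIxxxIxIxlIxxIx) expands symbol-by-symbol to lI lI Ix lI lI lI Ix lI Ix lI xx Ix lI lI Ix lI; joining the 16 pieces gives the next term.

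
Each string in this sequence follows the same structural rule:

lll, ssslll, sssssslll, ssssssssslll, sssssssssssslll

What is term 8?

Every step adds sss at the front: s(k+1) = sss·s(k).
From sssssssssssslll, 3 further steps: sssssssssssslll → ssssssssssssssslll → sssssssssssssssssslll → (answer).

ssssssssssssssssssssslll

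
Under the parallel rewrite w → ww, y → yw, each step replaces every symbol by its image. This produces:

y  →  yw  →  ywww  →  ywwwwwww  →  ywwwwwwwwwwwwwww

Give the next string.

Rewriting the 16 symbols of ywwwwwwwwwwwwwww one by one yields yw ww ww ww ww ww ww ww ww ww ww ww ww ww ww ww; concatenated:

ywwwwwwwwwwwwwwwwwwwwwwwwwwwwwww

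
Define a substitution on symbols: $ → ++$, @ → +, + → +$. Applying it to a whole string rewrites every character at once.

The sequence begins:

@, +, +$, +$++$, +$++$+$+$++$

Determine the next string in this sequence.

Apply φ to +$++$+$+$++$ symbol by symbol: +→+$, $→++$, +→+$, +→+$, $→++$, +→+$, $→++$, +→+$, $→++$, +→+$, +→+$, $→++$; joined: +$ ++$ +$ +$ ++$ +$ ++$ +$ ++$ +$ +$ ++$.

+$++$+$+$++$+$++$+$++$+$+$++$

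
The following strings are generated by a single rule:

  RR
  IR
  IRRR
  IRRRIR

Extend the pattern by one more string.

Each term (from the third on) is the previous term followed by the one before it: term 3 = IR·RR = IRRR.
So term 5 is IRRRIR·IRRR.

IRRRIRIRRR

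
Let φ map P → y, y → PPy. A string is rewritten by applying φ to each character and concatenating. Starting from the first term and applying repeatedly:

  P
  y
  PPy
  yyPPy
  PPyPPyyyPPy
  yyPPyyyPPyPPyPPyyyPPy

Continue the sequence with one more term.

PPyPPyyyPPyPPyPPyyyPPyyyPPyyyPPyPPyPPyyyPPy

Replace each of the 21 characters of yyPPyyyPPyPPyPPyyyPPy in place — PPy PPy y y PPy PPy PPy y y PPy y y PPy y y PPy PPy PPy y y PPy — and concatenate.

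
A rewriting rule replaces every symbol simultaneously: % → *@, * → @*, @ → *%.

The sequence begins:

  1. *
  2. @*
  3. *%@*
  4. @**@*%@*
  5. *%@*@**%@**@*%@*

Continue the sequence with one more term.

@**@*%@**%@*@**@*%@*@**%@**@*%@*

φ(*%@*@**%@**@*%@*) expands symbol-by-symbol to @* *@ *% @* *% @* @* *@ *% @* @* *% @* *@ *% @*; joining the 16 pieces gives the next term.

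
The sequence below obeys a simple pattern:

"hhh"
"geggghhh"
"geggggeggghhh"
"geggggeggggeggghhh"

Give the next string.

Each term is the previous one with geggg prepended.
Applying this once more to geggggeggggeggghhh:

geggggeggggeggggeggghhh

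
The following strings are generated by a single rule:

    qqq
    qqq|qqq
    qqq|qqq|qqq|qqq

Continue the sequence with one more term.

Each string is two copies of the previous one joined by '|'.
So the next term is two copies of qqq|qqq|qqq|qqq with '|' between the halves.

qqq|qqq|qqq|qqq|qqq|qqq|qqq|qqq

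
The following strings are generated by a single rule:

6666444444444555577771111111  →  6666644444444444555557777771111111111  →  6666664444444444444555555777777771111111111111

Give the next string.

6666666444444444444444555555577777777771111111111111111

Reading off run lengths: 6 runs 4, 5, 6; 4 runs 9, 11, 13; 5 runs 4, 5, 6; 7 runs 4, 6, 8; 1 runs 7, 10, 13 — each is linear in n, where the shown terms are n = 3, 4, 5.
At n = 6 the blocks have lengths 7, 15, 7, 10, 16.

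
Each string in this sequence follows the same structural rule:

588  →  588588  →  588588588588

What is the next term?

588588588588588588588588

Each string is two copies of the previous one concatenated.
So the next term is two copies of 588588588588.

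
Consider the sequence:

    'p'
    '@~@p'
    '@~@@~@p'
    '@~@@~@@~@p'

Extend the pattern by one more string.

@~@@~@@~@@~@p

Every step adds @~@ at the front: s(k+1) = @~@·s(k).
So the next term is @~@·@~@@~@@~@p.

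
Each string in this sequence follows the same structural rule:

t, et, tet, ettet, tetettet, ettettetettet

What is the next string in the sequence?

tetettetettettetettet

From term 3 onward, concatenate the second-to-last term with the last: t·et = tet, et·tet = ettet, …
So term 7 is tetettet·ettettetettet.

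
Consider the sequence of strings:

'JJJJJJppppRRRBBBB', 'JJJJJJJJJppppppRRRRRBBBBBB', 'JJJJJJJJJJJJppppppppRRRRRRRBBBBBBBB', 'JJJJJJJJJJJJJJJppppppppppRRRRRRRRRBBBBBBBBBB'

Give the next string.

Term n consists of 3n J's, followed by 2n p's, followed by 2n-1 R's, followed by 2n B's, where the shown terms are n = 2, 3, 4, 5.
For the next term, n = 6, so the run lengths are 18, 12, 11, 12.

JJJJJJJJJJJJJJJJJJppppppppppppRRRRRRRRRRRBBBBBBBBBBBB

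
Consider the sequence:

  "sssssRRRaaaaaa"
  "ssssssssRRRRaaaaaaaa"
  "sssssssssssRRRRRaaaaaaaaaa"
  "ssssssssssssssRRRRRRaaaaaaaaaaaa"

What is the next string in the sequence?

Each string has the form s^{3n-1} R^{n+1} a^{2n+2}, where the shown terms are n = 2, 3, 4, 5.
At n = 6 the blocks have lengths 17, 7, 14.

sssssssssssssssssRRRRRRRaaaaaaaaaaaaaa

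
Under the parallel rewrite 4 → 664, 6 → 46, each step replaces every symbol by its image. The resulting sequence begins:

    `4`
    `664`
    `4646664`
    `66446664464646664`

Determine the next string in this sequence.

Rewriting the 17 symbols of 66446664464646664 one by one yields 46 46 664 664 46 46 46 664 664 46 664 46 664 46 46 46 664; concatenated:

46466646644646466646644666446664464646664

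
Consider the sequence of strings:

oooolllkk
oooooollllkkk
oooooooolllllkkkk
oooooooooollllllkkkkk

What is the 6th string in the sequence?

oooooooooooooollllllllkkkkkkk

Term n consists of 2n+2 o's, followed by n+2 l's, followed by n+1 k's (n = 1, 2, …).
At n = 6 the blocks have lengths 14, 8, 7.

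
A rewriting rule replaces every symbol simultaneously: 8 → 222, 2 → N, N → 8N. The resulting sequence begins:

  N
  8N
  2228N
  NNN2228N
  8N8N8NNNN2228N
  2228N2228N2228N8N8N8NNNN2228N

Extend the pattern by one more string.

Applying the rule to each of the 29 symbols of 2228N2228N2228N8N8N8NNNN2228N gives the pieces N N N 222 8N N N N 222 8N N N N 222 8N 222 8N 222 8N 222 8N 8N 8N 8N N N N 222 8N, which concatenate to the answer.

NNN2228NNNN2228NNNN2228N2228N2228N2228N8N8N8NNNN2228N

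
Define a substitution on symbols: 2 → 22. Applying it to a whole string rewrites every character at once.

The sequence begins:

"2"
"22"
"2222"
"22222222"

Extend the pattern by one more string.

Expanding 22222222: 2→22, 2→22, 2→22, 2→22, 2→22, 2→22, 2→22, 2→22. Concatenated: 22 22 22 22 22 22 22 22.

2222222222222222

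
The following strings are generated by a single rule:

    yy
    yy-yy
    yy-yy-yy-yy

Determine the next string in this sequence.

yy-yy-yy-yy-yy-yy-yy-yy

Each string is two copies of the previous one joined by '-'.
So the next term is two copies of yy-yy-yy-yy with '-' between the halves.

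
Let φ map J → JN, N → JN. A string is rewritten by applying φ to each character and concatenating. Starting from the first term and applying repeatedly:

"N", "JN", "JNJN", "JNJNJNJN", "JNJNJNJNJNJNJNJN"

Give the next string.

JNJNJNJNJNJNJNJNJNJNJNJNJNJNJNJN

Replace each of the 16 characters of JNJNJNJNJNJNJNJN in place — JN JN JN JN JN JN JN JN JN JN JN JN JN JN JN JN — and concatenate.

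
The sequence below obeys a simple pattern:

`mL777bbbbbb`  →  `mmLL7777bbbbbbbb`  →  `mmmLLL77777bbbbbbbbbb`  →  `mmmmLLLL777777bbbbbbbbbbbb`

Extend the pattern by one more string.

Term n consists of n-1 m's, followed by n-1 L's, followed by n+1 7's, followed by 2n+2 b's, where the shown terms are n = 2, 3, 4, 5.
For the next term, n = 6, so the run lengths are 5, 5, 7, 14.

mmmmmLLLLL7777777bbbbbbbbbbbbbb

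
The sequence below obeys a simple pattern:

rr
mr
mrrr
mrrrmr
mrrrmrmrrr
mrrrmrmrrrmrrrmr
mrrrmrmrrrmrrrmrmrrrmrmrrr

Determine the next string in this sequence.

This is a Fibonacci-style word recurrence s(k) = s(k−1)·s(k−2): e.g. mr·rr = mrrr.
The next term joins mrrrmrmrrrmrrrmrmrrrmrmrrr and mrrrmrmrrrmrrrmr.

mrrrmrmrrrmrrrmrmrrrmrmrrrmrrrmrmrrrmrrrmr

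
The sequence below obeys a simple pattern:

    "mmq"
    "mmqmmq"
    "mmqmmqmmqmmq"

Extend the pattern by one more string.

Each string is two copies of the previous one concatenated.
One more doubling of mmqmmqmmqmmq gives the answer.

mmqmmqmmqmmqmmqmmqmmqmmq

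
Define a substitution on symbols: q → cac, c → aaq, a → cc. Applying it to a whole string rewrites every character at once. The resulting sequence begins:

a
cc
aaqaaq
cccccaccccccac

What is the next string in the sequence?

Rewriting the 14 symbols of cccccaccccccac one by one yields aaq aaq aaq aaq aaq cc aaq aaq aaq aaq aaq aaq cc aaq; concatenated:

aaqaaqaaqaaqaaqccaaqaaqaaqaaqaaqaaqccaaq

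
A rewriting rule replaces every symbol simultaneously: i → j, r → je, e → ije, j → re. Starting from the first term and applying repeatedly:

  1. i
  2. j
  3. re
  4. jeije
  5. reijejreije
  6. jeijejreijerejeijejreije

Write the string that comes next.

Rewriting the 24 symbols of jeijejreijerejeijejreije one by one yields re ije j re ije re je ije j re ije je ije re ije j re ije re je ije j re ije; concatenated:

reijejreijerejeijejreijejeijereijejreijerejeijejreije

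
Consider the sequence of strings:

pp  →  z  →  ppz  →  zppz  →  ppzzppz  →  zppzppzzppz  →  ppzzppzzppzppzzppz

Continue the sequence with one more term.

This is a Fibonacci-style word recurrence s(k) = s(k−2)·s(k−1): e.g. pp·z = ppz.
The next term joins zppzppzzppz and ppzzppzzppzppzzppz.

zppzppzzppzppzzppzzppzppzzppz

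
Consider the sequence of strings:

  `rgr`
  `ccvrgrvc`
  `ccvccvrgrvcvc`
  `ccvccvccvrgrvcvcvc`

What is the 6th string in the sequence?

ccvccvccvccvccvrgrvcvcvcvcvc

Each term wraps the previous one in ccv on the left and vc on the right.
From ccvccvccvrgrvcvcvc, 2 further steps: ccvccvccvrgrvcvcvc → ccvccvccvccvrgrvcvcvcvc → (answer).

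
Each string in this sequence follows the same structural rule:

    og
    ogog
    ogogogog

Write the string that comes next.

Each string is two copies of the previous one concatenated.
So the next term is two copies of ogogogog.

ogogogogogogogog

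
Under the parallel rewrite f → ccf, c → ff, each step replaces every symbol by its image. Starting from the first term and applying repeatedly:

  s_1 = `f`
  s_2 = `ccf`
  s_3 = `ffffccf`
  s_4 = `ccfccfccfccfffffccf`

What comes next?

Replace each of the 19 characters of ccfccfccfccfffffccf in place — ff ff ccf ff ff ccf ff ff ccf ff ff ccf ccf ccf ccf ccf ff ff ccf — and concatenate.

ffffccfffffccfffffccfffffccfccfccfccfccfffffccf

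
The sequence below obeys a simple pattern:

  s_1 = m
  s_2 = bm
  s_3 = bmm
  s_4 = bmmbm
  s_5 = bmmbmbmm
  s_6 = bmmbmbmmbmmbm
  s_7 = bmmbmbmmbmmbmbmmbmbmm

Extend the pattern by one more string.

bmmbmbmmbmmbmbmmbmbmmbmmbmbmmbmmbm

From term 3 onward, concatenate the last term with the second-to-last: bm·m = bmm, bmm·bm = bmmbm, …
The next term joins bmmbmbmmbmmbmbmmbmbmm and bmmbmbmmbmmbm.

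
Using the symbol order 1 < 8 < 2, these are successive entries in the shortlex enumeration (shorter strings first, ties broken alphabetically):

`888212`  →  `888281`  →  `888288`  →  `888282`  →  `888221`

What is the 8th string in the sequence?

882111

Continuing the enumeration 3 steps past 888221: 888221 → 888228 → 888222 → (answer).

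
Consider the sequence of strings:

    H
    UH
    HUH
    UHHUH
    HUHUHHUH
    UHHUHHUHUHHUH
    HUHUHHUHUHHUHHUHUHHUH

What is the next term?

This is a Fibonacci-style word recurrence s(k) = s(k−2)·s(k−1): e.g. H·UH = HUH.
Continuing: UHHUHHUHUHHUH · HUHUHHUHUHHUHHUHUHHUH gives term 8.

UHHUHHUHUHHUHHUHUHHUHUHHUHHUHUHHUH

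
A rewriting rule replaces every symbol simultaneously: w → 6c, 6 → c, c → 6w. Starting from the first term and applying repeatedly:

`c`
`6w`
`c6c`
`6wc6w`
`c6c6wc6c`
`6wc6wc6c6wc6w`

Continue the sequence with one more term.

Rewriting the 13 symbols of 6wc6wc6c6wc6w one by one yields c 6c 6w c 6c 6w c 6w c 6c 6w c 6c; concatenated:

c6c6wc6c6wc6wc6c6wc6c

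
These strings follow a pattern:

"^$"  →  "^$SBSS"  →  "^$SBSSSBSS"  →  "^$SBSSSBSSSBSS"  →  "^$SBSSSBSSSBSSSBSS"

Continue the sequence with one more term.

^$SBSSSBSSSBSSSBSSSBSS

The strings grow by a fixed suffix SBSS each time.
One more step from ^$SBSSSBSSSBSSSBSS gives the answer.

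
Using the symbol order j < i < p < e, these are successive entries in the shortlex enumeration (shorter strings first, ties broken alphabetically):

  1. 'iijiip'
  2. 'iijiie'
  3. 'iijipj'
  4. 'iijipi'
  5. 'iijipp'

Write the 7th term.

Continuing the enumeration 2 steps past iijipp: iijipp → iijipe → (answer).

iijiej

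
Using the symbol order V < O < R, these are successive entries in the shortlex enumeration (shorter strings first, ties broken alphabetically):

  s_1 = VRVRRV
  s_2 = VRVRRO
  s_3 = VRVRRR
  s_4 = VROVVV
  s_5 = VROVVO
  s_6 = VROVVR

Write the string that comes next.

Treat VROVVR as a base-3 numeral over the given alphabet and add one, carrying through any trailing R's.

VROVOV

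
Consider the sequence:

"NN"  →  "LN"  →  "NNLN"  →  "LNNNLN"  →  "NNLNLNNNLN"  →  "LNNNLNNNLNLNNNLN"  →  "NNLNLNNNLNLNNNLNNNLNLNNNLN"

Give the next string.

Each term (from the third on) is the two preceding terms concatenated in order: term 3 = NN·LN = NNLN.
Continuing: LNNNLNNNLNLNNNLN · NNLNLNNNLNLNNNLNNNLNLNNNLN gives term 8.

LNNNLNNNLNLNNNLNNNLNLNNNLNLNNNLNNNLNLNNNLN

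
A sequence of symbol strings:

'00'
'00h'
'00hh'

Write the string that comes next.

00hhh

Each term is the previous one with h appended.
So the next term is 00hh·h.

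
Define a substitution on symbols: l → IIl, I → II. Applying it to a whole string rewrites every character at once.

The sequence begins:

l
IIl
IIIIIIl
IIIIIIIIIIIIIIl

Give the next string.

Applying the rule to each of the 15 symbols of IIIIIIIIIIIIIIl gives the pieces II II II II II II II II II II II II II II IIl, which concatenate to the answer.

IIIIIIIIIIIIIIIIIIIIIIIIIIIIIIl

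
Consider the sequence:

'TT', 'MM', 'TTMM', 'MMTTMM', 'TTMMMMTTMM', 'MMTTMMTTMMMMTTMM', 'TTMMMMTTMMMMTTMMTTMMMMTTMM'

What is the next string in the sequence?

MMTTMMTTMMMMTTMMTTMMMMTTMMMMTTMMTTMMMMTTMM

Each term (from the third on) is the two preceding terms concatenated in order: term 3 = TT·MM = TTMM.
So term 8 is MMTTMMTTMMMMTTMM·TTMMMMTTMMMMTTMMTTMMMMTTMM.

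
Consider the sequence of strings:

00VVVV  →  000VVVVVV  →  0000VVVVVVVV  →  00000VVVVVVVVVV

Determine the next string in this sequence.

Each string has the form 0^{n} V^{2n}, where the shown terms are n = 2, 3, 4, 5.
At n = 6 the blocks have lengths 6, 12.

000000VVVVVVVVVVVV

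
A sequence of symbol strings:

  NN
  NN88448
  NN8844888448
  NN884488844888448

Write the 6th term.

NN8844888448884488844888448

The strings grow by a fixed suffix 88448 each time.
From NN884488844888448, 2 further steps: NN884488844888448 → NN88448884488844888448 → (answer).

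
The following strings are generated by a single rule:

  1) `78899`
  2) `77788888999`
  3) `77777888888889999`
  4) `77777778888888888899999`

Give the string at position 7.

Term n consists of 2n-1 7's, followed by 3n-1 8's, followed by n+1 9's (n = 1, 2, …).
Setting n = 7 gives 13, 20, 8 characters in each block.

77777777777778888888888888888888899999999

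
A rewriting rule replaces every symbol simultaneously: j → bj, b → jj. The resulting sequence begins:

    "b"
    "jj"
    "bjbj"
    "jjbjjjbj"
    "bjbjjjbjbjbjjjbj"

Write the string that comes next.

jjbjjjbjbjbjjjbjjjbjjjbjbjbjjjbj

Applying the rule to each of the 16 symbols of bjbjjjbjbjbjjjbj gives the pieces jj bj jj bj bj bj jj bj jj bj jj bj bj bj jj bj, which concatenate to the answer.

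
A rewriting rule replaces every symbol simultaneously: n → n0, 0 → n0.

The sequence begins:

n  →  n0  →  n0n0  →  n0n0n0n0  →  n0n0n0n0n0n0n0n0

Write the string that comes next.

φ(n0n0n0n0n0n0n0n0) expands symbol-by-symbol to n0 n0 n0 n0 n0 n0 n0 n0 n0 n0 n0 n0 n0 n0 n0 n0; joining the 16 pieces gives the next term.

n0n0n0n0n0n0n0n0n0n0n0n0n0n0n0n0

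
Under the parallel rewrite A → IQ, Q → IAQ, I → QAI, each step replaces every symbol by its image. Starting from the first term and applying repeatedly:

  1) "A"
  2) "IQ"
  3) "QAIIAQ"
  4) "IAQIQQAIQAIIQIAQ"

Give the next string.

Rewriting the 16 symbols of IAQIQQAIQAIIQIAQ one by one yields QAI IQ IAQ QAI IAQ IAQ IQ QAI IAQ IQ QAI QAI IAQ QAI IQ IAQ; concatenated:

QAIIQIAQQAIIAQIAQIQQAIIAQIQQAIQAIIAQQAIIQIAQ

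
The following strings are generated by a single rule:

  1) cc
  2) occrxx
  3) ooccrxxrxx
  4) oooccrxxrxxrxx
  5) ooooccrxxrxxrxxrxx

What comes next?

Every step adds o to the front and rxx to the end of the previous string.
One more step from ooooccrxxrxxrxxrxx gives the answer.

oooooccrxxrxxrxxrxxrxx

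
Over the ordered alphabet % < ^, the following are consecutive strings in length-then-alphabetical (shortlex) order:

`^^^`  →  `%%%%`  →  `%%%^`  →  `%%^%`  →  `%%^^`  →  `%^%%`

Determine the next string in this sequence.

Find the rightmost character of %^%% below ^, bump it to the next letter, and reset everything to its right to %.

%^%^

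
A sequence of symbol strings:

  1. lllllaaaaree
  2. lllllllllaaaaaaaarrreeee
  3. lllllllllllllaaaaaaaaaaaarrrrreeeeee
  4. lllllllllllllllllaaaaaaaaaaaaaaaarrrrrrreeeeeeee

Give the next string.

Term n consists of 4n+1 l's, followed by 4n a's, followed by 2n-1 r's, followed by 2n e's (n = 1, 2, …).
At n = 5 the blocks have lengths 21, 20, 9, 10.

lllllllllllllllllllllaaaaaaaaaaaaaaaaaaaarrrrrrrrreeeeeeeeee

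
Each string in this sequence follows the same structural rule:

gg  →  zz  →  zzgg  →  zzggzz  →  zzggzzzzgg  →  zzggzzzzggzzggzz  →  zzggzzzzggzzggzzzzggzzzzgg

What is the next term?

This is a Fibonacci-style word recurrence s(k) = s(k−1)·s(k−2): e.g. zz·gg = zzgg.
So term 8 is zzggzzzzggzzggzzzzggzzzzgg·zzggzzzzggzzggzz.

zzggzzzzggzzggzzzzggzzzzggzzggzzzzggzzggzz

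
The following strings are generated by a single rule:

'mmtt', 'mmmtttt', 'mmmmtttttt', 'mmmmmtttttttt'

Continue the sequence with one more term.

Term n consists of n+1 m's, followed by 2n t's (n = 1, 2, …).
For the next term, n = 5, so the run lengths are 6, 10.

mmmmmmtttttttttt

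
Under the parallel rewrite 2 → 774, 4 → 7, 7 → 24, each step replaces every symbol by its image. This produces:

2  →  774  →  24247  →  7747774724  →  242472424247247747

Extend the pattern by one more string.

77477747247747774777472477472424724

Replace each of the 18 characters of 242472424247247747 in place — 774 7 774 7 24 774 7 774 7 774 7 24 774 7 24 24 7 24 — and concatenate.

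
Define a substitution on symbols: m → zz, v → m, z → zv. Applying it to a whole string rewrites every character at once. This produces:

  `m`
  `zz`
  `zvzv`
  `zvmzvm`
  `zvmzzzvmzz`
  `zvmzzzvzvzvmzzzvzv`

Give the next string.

Rewriting the 18 symbols of zvmzzzvzvzvmzzzvzv one by one yields zv m zz zv zv zv m zv m zv m zz zv zv zv m zv m; concatenated:

zvmzzzvzvzvmzvmzvmzzzvzvzvmzvm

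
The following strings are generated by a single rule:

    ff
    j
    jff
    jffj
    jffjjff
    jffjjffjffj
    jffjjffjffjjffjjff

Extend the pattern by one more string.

jffjjffjffjjffjjffjffjjffjffj

This is a Fibonacci-style word recurrence s(k) = s(k−1)·s(k−2): e.g. j·ff = jff.
Continuing: jffjjffjffjjffjjff · jffjjffjffj gives term 8.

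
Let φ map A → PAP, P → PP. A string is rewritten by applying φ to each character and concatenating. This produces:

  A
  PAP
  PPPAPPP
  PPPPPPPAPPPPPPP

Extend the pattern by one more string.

PPPPPPPPPPPPPPPAPPPPPPPPPPPPPPP

Replace each of the 15 characters of PPPPPPPAPPPPPPP in place — PP PP PP PP PP PP PP PAP PP PP PP PP PP PP PP — and concatenate.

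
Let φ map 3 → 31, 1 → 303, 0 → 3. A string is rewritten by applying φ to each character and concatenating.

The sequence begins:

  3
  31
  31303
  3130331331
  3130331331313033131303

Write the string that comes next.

31303313313130331313033130331331313033130331331

Applying the rule to each of the 22 symbols of 3130331331313033131303 gives the pieces 31 303 31 3 31 31 303 31 31 303 31 303 31 3 31 31 303 31 303 31 3 31, which concatenate to the answer.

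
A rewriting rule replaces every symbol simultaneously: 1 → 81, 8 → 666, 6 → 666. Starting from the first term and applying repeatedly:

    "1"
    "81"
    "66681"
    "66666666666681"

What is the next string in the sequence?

Rewriting the 14 symbols of 66666666666681 one by one yields 666 666 666 666 666 666 666 666 666 666 666 666 666 81; concatenated:

66666666666666666666666666666666666666681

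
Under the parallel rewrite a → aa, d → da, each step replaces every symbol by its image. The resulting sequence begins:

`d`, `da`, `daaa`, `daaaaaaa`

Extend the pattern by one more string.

daaaaaaaaaaaaaaa

Rewriting each symbol of daaaaaaa: d→da, a→aa, a→aa, a→aa, a→aa, a→aa, a→aa, a→aa, which concatenates to da aa aa aa aa aa aa aa.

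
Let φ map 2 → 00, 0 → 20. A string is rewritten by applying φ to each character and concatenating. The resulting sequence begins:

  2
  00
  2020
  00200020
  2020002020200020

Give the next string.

φ(2020002020200020) expands symbol-by-symbol to 00 20 00 20 20 20 00 20 00 20 00 20 20 20 00 20; joining the 16 pieces gives the next term.

00200020202000200020002020200020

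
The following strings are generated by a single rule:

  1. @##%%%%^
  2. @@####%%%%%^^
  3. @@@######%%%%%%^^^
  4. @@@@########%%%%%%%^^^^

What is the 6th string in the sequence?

Each string has the form @^{n} #^{2n} %^{n+3} ^^{n} (n = 1, 2, …).
Setting n = 6 gives 6, 12, 9, 6 characters in each block.

@@@@@@############%%%%%%%%%^^^^^^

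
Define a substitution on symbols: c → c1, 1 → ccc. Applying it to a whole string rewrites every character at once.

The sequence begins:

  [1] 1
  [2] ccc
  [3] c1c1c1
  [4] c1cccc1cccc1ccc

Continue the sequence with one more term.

c1cccc1c1c1c1cccc1c1c1c1cccc1c1c1

Applying the rule to each of the 15 symbols of c1cccc1cccc1ccc gives the pieces c1 ccc c1 c1 c1 c1 ccc c1 c1 c1 c1 ccc c1 c1 c1, which concatenate to the answer.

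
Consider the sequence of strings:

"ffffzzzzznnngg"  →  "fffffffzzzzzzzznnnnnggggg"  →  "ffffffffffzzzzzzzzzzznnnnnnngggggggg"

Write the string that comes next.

Term n consists of 3n+1 f's, followed by 3n+2 z's, followed by 2n+1 n's, followed by 3n-1 g's (n = 1, 2, …).
For the next term, n = 4, so the run lengths are 13, 14, 9, 11.

fffffffffffffzzzzzzzzzzzzzznnnnnnnnnggggggggggg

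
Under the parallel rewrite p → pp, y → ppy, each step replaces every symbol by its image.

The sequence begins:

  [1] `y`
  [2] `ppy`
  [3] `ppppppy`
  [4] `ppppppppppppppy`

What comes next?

φ(ppppppppppppppy) expands symbol-by-symbol to pp pp pp pp pp pp pp pp pp pp pp pp pp pp ppy; joining the 15 pieces gives the next term.

ppppppppppppppppppppppppppppppy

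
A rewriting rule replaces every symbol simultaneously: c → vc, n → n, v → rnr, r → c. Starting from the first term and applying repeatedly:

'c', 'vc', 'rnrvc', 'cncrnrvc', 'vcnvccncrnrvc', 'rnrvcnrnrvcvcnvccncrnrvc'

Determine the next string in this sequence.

Applying the rule to each of the 24 symbols of rnrvcnrnrvcvcnvccncrnrvc gives the pieces c n c rnr vc n c n c rnr vc rnr vc n rnr vc vc n vc c n c rnr vc, which concatenate to the answer.

cncrnrvcncncrnrvcrnrvcnrnrvcvcnvccncrnrvc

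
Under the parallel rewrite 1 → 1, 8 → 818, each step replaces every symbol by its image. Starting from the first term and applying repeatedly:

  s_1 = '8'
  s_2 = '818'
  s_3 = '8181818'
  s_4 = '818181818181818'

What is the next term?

8181818181818181818181818181818

φ(818181818181818) expands symbol-by-symbol to 818 1 818 1 818 1 818 1 818 1 818 1 818 1 818; joining the 15 pieces gives the next term.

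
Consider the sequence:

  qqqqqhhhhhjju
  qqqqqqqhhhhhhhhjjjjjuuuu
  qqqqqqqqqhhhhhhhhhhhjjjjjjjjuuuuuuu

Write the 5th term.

The n-th term is 2n+3 q's then 3n+2 h's then 3n-1 j's then 3n-2 u's (n = 1, 2, …).
At n = 5 the blocks have lengths 13, 17, 14, 13.

qqqqqqqqqqqqqhhhhhhhhhhhhhhhhhjjjjjjjjjjjjjjuuuuuuuuuuuuu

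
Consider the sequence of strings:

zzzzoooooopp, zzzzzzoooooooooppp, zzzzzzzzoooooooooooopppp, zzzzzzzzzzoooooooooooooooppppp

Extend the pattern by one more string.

zzzzzzzzzzzzoooooooooooooooooopppppp

The n-th term is 2n z's then 3n o's then n p's, where the shown terms are n = 2, 3, 4, 5.
Setting n = 6 gives 12, 18, 6 characters in each block.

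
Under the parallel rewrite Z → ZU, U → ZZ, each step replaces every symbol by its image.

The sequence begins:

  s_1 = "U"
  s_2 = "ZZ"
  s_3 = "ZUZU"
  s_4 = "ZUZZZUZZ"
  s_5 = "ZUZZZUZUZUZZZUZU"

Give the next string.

ZUZZZUZUZUZZZUZZZUZZZUZUZUZZZUZZ

Applying the rule to each of the 16 symbols of ZUZZZUZUZUZZZUZU gives the pieces ZU ZZ ZU ZU ZU ZZ ZU ZZ ZU ZZ ZU ZU ZU ZZ ZU ZZ, which concatenate to the answer.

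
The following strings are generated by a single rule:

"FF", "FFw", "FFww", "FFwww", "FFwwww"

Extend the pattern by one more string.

Each term is the previous one with w appended.
Applying this once more to FFwwww:

FFwwwww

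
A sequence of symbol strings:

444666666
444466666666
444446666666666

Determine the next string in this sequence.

444444666666666666

The n-th term is n 4's then 2n 6's, where the shown terms are n = 3, 4, 5.
At n = 6 the blocks have lengths 6, 12.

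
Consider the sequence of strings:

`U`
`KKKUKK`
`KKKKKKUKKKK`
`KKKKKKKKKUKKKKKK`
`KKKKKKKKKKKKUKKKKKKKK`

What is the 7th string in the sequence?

KKKKKKKKKKKKKKKKKKUKKKKKKKKKKKK

Each term wraps the previous one in KKK on the left and KK on the right.
From KKKKKKKKKKKKUKKKKKKKK, 2 further steps: KKKKKKKKKKKKUKKKKKKKK → KKKKKKKKKKKKKKKUKKKKKKKKKK → (answer).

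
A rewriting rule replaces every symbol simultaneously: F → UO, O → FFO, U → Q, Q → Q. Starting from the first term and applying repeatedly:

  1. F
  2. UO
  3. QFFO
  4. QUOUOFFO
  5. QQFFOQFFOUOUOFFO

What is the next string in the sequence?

Applying the rule to each of the 16 symbols of QQFFOQFFOUOUOFFO gives the pieces Q Q UO UO FFO Q UO UO FFO Q FFO Q FFO UO UO FFO, which concatenate to the answer.

QQUOUOFFOQUOUOFFOQFFOQFFOUOUOFFO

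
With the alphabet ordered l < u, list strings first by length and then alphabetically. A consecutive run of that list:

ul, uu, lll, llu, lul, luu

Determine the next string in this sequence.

ull

Treat luu as a base-2 numeral over the given alphabet and add one, carrying through any trailing u's.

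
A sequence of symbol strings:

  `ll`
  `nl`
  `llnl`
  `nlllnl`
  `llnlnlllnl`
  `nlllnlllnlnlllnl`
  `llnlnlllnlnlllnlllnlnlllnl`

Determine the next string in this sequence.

Each term (from the third on) is the two preceding terms concatenated in order: term 3 = ll·nl = llnl.
The next term joins nlllnlllnlnlllnl and llnlnlllnlnlllnlllnlnlllnl.

nlllnlllnlnlllnlllnlnlllnlnlllnlllnlnlllnl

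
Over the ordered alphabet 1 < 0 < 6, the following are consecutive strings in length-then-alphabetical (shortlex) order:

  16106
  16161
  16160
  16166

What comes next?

The successor of 16166 increments the rightmost position that isn't already 6 and resets every position after it to 1.

16011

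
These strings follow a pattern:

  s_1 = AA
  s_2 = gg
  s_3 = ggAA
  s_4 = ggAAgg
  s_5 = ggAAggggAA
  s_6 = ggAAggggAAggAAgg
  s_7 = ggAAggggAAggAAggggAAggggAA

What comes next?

Each term (from the third on) is the previous term followed by the one before it: term 3 = gg·AA = ggAA.
The next term joins ggAAggggAAggAAggggAAggggAA and ggAAggggAAggAAgg.

ggAAggggAAggAAggggAAggggAAggAAggggAAggAAgg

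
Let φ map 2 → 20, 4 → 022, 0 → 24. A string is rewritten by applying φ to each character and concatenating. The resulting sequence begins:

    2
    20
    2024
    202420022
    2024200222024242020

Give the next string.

Rewriting the 19 symbols of 2024200222024242020 one by one yields 20 24 20 022 20 24 24 20 20 20 24 20 022 20 022 20 24 20 24; concatenated:

20242002220242420202024200222002220242024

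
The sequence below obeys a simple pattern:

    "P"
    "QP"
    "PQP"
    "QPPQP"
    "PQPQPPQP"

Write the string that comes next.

QPPQPPQPQPPQP

From term 3 onward, concatenate the second-to-last term with the last: P·QP = PQP, QP·PQP = QPPQP, …
Continuing: QPPQP · PQPQPPQP gives term 6.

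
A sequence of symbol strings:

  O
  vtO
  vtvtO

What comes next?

vtvtvtO

Every step adds vt at the front: s(k+1) = vt·s(k).
One more step from vtvtO gives the answer.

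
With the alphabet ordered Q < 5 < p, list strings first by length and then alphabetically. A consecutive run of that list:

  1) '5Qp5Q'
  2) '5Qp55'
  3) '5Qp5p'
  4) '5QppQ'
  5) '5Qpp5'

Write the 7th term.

Advancing 2 positions from 5Qpp5 through 5Qpp5 → 5Qppp reaches term 7.

55QQQ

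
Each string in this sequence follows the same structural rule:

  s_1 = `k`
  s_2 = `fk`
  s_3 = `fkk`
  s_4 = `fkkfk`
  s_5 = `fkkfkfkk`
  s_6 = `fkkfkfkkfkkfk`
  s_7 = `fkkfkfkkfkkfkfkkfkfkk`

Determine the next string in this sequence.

From term 3 onward, concatenate the last term with the second-to-last: fk·k = fkk, fkk·fk = fkkfk, …
Continuing: fkkfkfkkfkkfkfkkfkfkk · fkkfkfkkfkkfk gives term 8.

fkkfkfkkfkkfkfkkfkfkkfkkfkfkkfkkfk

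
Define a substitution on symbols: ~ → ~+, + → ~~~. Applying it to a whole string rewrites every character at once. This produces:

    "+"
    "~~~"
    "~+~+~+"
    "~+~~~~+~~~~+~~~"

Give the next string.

Rewriting the 15 symbols of ~+~~~~+~~~~+~~~ one by one yields ~+ ~~~ ~+ ~+ ~+ ~+ ~~~ ~+ ~+ ~+ ~+ ~~~ ~+ ~+ ~+; concatenated:

~+~~~~+~+~+~+~~~~+~+~+~+~~~~+~+~+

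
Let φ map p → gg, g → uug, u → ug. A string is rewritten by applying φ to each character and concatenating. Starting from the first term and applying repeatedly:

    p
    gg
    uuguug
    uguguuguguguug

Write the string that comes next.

Rewriting the 14 symbols of uguguuguguguug one by one yields ug uug ug uug ug ug uug ug uug ug uug ug ug uug; concatenated:

uguuguguuguguguuguguuguguuguguguug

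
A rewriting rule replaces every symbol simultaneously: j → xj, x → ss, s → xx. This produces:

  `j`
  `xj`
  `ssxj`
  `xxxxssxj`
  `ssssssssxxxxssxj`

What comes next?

φ(ssssssssxxxxssxj) expands symbol-by-symbol to xx xx xx xx xx xx xx xx ss ss ss ss xx xx ss xj; joining the 16 pieces gives the next term.

xxxxxxxxxxxxxxxxssssssssxxxxssxj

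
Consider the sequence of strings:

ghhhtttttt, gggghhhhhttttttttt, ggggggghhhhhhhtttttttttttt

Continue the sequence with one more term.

Each string has the form g^{3n-2} h^{2n+1} t^{3n+3} (n = 1, 2, …).
At n = 4 the blocks have lengths 10, 9, 15.

gggggggggghhhhhhhhhttttttttttttttt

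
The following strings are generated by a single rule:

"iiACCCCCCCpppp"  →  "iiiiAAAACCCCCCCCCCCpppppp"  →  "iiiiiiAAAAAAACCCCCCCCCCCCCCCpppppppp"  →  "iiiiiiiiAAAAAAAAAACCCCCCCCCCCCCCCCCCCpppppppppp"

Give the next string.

Reading off run lengths: i runs 2, 4, 6, 8; A runs 1, 4, 7, 10; C runs 7, 11, 15, 19; p runs 4, 6, 8, 10 — each is linear in n (n = 1, 2, …).
Setting n = 5 gives 10, 13, 23, 12 characters in each block.

iiiiiiiiiiAAAAAAAAAAAAACCCCCCCCCCCCCCCCCCCCCCCpppppppppppp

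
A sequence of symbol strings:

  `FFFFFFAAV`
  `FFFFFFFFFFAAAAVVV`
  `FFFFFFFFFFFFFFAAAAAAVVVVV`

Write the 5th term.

Term n consists of 4n+2 F's, followed by 2n A's, followed by 2n-1 V's (n = 1, 2, …).
At n = 5 the blocks have lengths 22, 10, 9.

FFFFFFFFFFFFFFFFFFFFFFAAAAAAAAAAVVVVVVVVV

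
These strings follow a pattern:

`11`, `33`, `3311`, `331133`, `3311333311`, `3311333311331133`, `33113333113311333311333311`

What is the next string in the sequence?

From term 3 onward, concatenate the last term with the second-to-last: 33·11 = 3311, 3311·33 = 331133, …
The next term joins 33113333113311333311333311 and 3311333311331133.

331133331133113333113333113311333311331133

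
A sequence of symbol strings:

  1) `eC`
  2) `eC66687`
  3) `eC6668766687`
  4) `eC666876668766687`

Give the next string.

Every step adds 66687 to the end: s(k+1) = s(k)·66687.
So the next term is eC666876668766687·66687.

eC66687666876668766687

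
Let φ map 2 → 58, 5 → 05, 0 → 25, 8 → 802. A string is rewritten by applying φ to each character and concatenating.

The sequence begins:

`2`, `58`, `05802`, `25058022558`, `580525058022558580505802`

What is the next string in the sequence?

05802250558052505802255858050580205802250525058022558

Applying the rule to each of the 24 symbols of 580525058022558580505802 gives the pieces 05 802 25 05 58 05 25 05 802 25 58 58 05 05 802 05 802 25 05 25 05 802 25 58, which concatenate to the answer.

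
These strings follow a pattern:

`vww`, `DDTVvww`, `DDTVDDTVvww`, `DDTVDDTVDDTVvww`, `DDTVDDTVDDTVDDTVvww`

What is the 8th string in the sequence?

DDTVDDTVDDTVDDTVDDTVDDTVDDTVvww

The strings grow by a fixed prefix DDTV each time.
From DDTVDDTVDDTVDDTVvww, 3 further steps: DDTVDDTVDDTVDDTVvww → DDTVDDTVDDTVDDTVDDTVvww → DDTVDDTVDDTVDDTVDDTVDDTVvww → (answer).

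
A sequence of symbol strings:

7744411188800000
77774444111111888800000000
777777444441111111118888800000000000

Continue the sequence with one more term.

Reading off run lengths: 7 runs 2, 4, 6; 4 runs 3, 4, 5; 1 runs 3, 6, 9; 8 runs 3, 4, 5; 0 runs 5, 8, 11 — each is linear in n (n = 1, 2, …).
Setting n = 4 gives 8, 6, 12, 6, 14 characters in each block.

7777777744444411111111111188888800000000000000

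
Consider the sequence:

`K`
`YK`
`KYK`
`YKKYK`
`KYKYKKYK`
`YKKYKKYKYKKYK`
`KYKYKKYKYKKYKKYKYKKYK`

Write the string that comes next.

YKKYKKYKYKKYKKYKYKKYKYKKYKKYKYKKYK

This is a Fibonacci-style word recurrence s(k) = s(k−2)·s(k−1): e.g. K·YK = KYK.
So term 8 is YKKYKKYKYKKYK·KYKYKKYKYKKYKKYKYKKYK.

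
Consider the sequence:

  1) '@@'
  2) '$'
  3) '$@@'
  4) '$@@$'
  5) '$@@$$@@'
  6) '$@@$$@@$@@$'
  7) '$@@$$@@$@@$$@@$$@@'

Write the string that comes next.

Each term (from the third on) is the previous term followed by the one before it: term 3 = $·@@ = $@@.
So term 8 is $@@$$@@$@@$$@@$$@@·$@@$$@@$@@$.

$@@$$@@$@@$$@@$$@@$@@$$@@$@@$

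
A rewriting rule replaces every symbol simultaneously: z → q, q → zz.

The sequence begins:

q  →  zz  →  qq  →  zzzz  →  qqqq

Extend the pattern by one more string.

zzzzzzzz

Apply φ to qqqq symbol by symbol: q→zz, q→zz, q→zz, q→zz; joined: zz zz zz zz.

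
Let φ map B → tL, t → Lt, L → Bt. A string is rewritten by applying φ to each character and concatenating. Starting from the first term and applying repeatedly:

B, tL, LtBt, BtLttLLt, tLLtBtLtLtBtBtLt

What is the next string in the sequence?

LtBtBtLttLLtBtLtBtLttLLttLLtBtLt

Replace each of the 16 characters of tLLtBtLtLtBtBtLt in place — Lt Bt Bt Lt tL Lt Bt Lt Bt Lt tL Lt tL Lt Bt Lt — and concatenate.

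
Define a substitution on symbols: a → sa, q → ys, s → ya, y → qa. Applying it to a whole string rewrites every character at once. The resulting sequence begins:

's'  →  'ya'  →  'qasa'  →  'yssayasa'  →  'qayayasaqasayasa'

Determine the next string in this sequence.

yssaqasaqasayasayssayasaqasayasa

Applying the rule to each of the 16 symbols of qayayasaqasayasa gives the pieces ys sa qa sa qa sa ya sa ys sa ya sa qa sa ya sa, which concatenate to the answer.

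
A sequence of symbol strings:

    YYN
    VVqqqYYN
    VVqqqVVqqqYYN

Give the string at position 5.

VVqqqVVqqqVVqqqVVqqqYYN

Every step adds VVqqq at the front: s(k+1) = VVqqq·s(k).
From VVqqqVVqqqYYN, 2 further steps: VVqqqVVqqqYYN → VVqqqVVqqqVVqqqYYN → (answer).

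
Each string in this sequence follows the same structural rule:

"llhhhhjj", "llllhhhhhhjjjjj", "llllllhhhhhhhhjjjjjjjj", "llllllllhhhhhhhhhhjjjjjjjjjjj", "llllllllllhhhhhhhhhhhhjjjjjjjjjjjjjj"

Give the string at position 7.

llllllllllllllhhhhhhhhhhhhhhhhjjjjjjjjjjjjjjjjjjjj

Reading off run lengths: l runs 2, 4, 6, 8, 10; h runs 4, 6, 8, 10, 12; j runs 2, 5, 8, 11, 14 — each is linear in n (n = 1, 2, …).
For term 7, n = 7, so the run lengths are 14, 16, 20.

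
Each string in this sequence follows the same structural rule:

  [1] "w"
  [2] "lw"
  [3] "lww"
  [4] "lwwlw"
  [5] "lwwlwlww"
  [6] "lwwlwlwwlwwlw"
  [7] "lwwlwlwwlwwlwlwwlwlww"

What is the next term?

From term 3 onward, concatenate the last term with the second-to-last: lw·w = lww, lww·lw = lwwlw, …
The next term joins lwwlwlwwlwwlwlwwlwlww and lwwlwlwwlwwlw.

lwwlwlwwlwwlwlwwlwlwwlwwlwlwwlwwlw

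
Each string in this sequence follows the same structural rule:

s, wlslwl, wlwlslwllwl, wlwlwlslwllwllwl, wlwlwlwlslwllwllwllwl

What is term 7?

Every step adds wl to the front and lwl to the end of the previous string.
From wlwlwlwlslwllwllwllwl, 2 further steps: wlwlwlwlslwllwllwllwl → wlwlwlwlwlslwllwllwllwllwl → (answer).

wlwlwlwlwlwlslwllwllwllwllwllwl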